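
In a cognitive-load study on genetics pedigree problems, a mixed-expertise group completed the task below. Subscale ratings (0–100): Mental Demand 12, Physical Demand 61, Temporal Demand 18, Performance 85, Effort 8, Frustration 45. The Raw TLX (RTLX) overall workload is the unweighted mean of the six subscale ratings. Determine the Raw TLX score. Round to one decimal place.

38.2

Sum of ratings = 12 + 61 + 18 + 85 + 8 + 45 = 229.
RTLX = 229 / 6 = 38.1667 ≈ 38.2.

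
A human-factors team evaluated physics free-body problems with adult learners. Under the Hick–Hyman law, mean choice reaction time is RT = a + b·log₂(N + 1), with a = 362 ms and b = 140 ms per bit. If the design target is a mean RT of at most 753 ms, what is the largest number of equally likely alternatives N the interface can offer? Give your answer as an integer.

5

Set 362 + 140·log₂(N + 1) ≤ 753.
log₂(N + 1) ≤ (753 − 362) / 140 = 2.7929.
N + 1 ≤ 2^2.7929 = 6.9302.
N ≤ 5.9302, so the largest integer N is 5.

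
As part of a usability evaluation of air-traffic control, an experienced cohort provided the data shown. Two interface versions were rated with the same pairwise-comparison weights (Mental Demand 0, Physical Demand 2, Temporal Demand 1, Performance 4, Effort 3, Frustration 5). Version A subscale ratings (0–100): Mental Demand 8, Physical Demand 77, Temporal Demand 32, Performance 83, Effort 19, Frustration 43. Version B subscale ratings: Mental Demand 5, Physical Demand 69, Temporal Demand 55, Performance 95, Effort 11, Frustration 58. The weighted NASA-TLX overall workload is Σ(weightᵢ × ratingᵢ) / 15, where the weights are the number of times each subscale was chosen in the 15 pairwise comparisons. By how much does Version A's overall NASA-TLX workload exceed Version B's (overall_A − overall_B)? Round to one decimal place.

Version A weighted sum = 0·8 + 2·77 + 1·32 + 4·83 + 3·19 + 5·43 = 0 + 154 + 32 + 332 + 57 + 215 = 790; overall_A = 790/15 = 52.6667.
Version B weighted sum = 0·5 + 2·69 + 1·55 + 4·95 + 3·11 + 5·58 = 0 + 138 + 55 + 380 + 33 + 290 = 896; overall_B = 896/15 = 59.7333.
Difference = 52.6667 − 59.7333 = -7.0666 ≈ -7.1.

-7.1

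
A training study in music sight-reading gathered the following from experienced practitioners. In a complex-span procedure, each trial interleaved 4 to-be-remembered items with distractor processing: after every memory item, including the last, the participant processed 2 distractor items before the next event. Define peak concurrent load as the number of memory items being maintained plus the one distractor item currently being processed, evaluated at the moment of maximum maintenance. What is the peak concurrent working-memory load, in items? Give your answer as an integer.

Maintenance is greatest during the distractor(s) after memory item 4: all 4 memory items are being held.
One distractor item is concurrently being processed.
Peak concurrent load = 4 + 1 = 5 items.

5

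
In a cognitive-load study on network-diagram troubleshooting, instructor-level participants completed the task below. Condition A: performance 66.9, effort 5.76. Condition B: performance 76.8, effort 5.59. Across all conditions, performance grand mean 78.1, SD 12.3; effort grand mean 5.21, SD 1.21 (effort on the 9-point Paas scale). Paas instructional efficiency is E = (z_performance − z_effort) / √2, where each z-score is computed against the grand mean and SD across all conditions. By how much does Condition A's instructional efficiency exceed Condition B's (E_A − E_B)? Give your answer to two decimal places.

-0.67

Condition A: z_P = (66.9 − 78.1)/12.3 = -0.9106; z_E = (5.76 − 5.21)/1.21 = 0.4545; E_A = (-0.9106 − 0.4545)/√2 = -0.9653.
Condition B: z_P = (76.8 − 78.1)/12.3 = -0.1057; z_E = (5.59 − 5.21)/1.21 = 0.3140; E_B = (-0.1057 − 0.3140)/√2 = -0.2968.
E_A − E_B = -0.9653 − (-0.2968) = -0.6685 ≈ -0.67.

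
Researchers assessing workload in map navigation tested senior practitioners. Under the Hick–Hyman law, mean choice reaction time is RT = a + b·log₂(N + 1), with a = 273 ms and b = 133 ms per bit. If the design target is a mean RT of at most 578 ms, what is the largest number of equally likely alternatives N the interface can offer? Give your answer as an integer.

3

Set 273 + 133·log₂(N + 1) ≤ 578.
log₂(N + 1) ≤ (578 − 273) / 133 = 2.2932.
N + 1 ≤ 2^2.2932 = 4.9014.
N ≤ 3.9014, so the largest integer N is 3.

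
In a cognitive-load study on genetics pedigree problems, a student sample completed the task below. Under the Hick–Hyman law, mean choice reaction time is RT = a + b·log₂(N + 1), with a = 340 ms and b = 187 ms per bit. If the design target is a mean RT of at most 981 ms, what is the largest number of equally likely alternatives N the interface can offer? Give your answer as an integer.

Set 340 + 187·log₂(N + 1) ≤ 981.
log₂(N + 1) ≤ (981 − 340) / 187 = 3.4278.
N + 1 ≤ 2^3.4278 = 10.7614.
N ≤ 9.7614, so the largest integer N is 9.

9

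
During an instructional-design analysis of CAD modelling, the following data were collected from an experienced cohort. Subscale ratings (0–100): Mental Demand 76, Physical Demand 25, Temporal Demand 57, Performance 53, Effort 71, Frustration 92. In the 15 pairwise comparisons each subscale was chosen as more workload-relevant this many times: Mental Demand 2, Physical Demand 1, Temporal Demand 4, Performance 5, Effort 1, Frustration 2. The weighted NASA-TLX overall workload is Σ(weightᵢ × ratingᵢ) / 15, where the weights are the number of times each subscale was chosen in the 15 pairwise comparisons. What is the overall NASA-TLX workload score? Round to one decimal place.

The tallies are the weights (they sum to 15).
Weighted sum = 2·76 + 1·25 + 4·57 + 5·53 + 1·71 + 2·92
            = 152 + 25 + 228 + 265 + 71 + 184 = 925.
Overall workload = 925 / 15 = 61.6667 ≈ 61.7.

61.7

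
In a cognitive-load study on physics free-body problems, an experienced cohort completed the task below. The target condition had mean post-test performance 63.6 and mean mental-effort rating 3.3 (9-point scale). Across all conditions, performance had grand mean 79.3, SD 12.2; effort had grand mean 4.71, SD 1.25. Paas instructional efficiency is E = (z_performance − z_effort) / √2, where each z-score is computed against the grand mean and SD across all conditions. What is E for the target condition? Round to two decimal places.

z_performance = (63.6 − 79.3) / 12.2 = -15.7000 / 12.2 = -1.2869.
z_effort = (3.3 − 4.71) / 1.25 = -1.4100 / 1.25 = -1.1280.
z_P − z_E = -1.2869 − (-1.1280) = -0.1589.
E = -0.1589 / √2 = -0.1589 / 1.41421 = -0.1124 ≈ -0.11.

-0.11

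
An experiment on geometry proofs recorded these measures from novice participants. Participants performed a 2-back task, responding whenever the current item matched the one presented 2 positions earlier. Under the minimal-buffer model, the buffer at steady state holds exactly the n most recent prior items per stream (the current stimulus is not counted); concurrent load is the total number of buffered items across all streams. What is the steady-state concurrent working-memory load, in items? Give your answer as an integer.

The buffer holds the 2 most recent prior items.
Steady-state concurrent load = 2 items.

2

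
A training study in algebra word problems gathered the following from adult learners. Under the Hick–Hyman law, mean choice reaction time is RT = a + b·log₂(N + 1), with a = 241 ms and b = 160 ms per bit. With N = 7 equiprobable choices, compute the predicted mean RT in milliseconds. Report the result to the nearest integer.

721

log₂(7 + 1) = log₂(8) = 3.0000.
RT = 241 + 160 × 3.0000 = 241 + 480.0000 = 721.0000 ms.
≈ 721 ms.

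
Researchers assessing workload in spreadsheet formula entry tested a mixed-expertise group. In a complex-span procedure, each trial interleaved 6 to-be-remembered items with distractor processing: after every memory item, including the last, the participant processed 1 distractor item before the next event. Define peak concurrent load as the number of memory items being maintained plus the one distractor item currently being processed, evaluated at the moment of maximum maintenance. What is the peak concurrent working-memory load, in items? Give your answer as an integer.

Maintenance is greatest during the distractor(s) after memory item 6: all 6 memory items are being held.
One distractor item is concurrently being processed.
Peak concurrent load = 6 + 1 = 7 items.

7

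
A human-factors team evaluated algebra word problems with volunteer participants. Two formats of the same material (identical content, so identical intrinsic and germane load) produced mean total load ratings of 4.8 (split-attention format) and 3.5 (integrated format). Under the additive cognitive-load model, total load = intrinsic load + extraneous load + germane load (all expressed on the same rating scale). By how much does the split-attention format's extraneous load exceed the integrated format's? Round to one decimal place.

1.3

Intrinsic and germane load are equal across formats, so the difference in total load equals the difference in extraneous load.
Extraneous-load difference = 4.8 − 3.5 = 1.3.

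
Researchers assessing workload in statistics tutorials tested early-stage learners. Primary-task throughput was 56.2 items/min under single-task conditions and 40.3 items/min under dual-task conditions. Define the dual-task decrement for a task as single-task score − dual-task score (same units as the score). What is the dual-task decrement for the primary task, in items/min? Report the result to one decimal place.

15.9

Decrement = 56.2 − 40.3 = 15.9000 items/min ≈ 15.9 items/min.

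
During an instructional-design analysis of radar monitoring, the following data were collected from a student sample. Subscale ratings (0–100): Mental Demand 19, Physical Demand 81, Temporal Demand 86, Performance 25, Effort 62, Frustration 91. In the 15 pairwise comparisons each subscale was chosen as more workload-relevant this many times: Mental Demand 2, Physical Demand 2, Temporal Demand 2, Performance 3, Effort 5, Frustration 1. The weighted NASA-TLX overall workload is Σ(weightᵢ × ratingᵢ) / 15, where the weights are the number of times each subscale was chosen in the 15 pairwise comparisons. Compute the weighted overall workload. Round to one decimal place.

The tallies are the weights (they sum to 15).
Weighted sum = 2·19 + 2·81 + 2·86 + 3·25 + 5·62 + 1·91
            = 38 + 162 + 172 + 75 + 310 + 91 = 848.
Overall workload = 848 / 15 = 56.5333 ≈ 56.5.

56.5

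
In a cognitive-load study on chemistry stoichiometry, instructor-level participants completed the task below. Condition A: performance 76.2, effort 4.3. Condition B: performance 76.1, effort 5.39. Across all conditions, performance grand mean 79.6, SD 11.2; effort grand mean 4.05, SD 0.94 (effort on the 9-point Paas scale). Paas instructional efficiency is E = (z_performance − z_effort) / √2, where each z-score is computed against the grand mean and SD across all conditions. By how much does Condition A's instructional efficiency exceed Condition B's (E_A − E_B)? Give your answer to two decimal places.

0.83

Condition A: z_P = (76.2 − 79.6)/11.2 = -0.3036; z_E = (4.3 − 4.05)/0.94 = 0.2660; E_A = (-0.3036 − 0.2660)/√2 = -0.4028.
Condition B: z_P = (76.1 − 79.6)/11.2 = -0.3125; z_E = (5.39 − 4.05)/0.94 = 1.4255; E_B = (-0.3125 − 1.4255)/√2 = -1.2290.
E_A − E_B = -0.4028 − (-1.2290) = 0.8262 ≈ 0.83.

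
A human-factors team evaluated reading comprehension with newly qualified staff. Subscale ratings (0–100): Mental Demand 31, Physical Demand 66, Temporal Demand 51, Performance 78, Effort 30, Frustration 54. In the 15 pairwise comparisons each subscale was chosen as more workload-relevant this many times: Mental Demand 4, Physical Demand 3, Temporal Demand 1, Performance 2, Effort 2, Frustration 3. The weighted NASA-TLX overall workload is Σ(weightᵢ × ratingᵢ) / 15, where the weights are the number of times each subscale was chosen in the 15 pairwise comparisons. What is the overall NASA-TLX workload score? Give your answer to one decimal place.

The tallies are the weights (they sum to 15).
Weighted sum = 4·31 + 3·66 + 1·51 + 2·78 + 2·30 + 3·54
            = 124 + 198 + 51 + 156 + 60 + 162 = 751.
Overall workload = 751 / 15 = 50.0667 ≈ 50.1.

50.1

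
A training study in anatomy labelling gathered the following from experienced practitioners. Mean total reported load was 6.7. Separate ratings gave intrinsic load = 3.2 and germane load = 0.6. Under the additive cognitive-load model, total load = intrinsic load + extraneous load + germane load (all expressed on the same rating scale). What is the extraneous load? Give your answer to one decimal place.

extraneous load = total − intrinsic − germane
             = 6.7 − 3.2 − 0.6 = 2.9.

2.9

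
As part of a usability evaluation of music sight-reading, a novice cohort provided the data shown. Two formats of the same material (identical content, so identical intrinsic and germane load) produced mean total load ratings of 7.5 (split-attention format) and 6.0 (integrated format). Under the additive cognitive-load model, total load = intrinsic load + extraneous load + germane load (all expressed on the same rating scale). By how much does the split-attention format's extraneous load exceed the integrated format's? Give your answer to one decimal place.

Intrinsic and germane load are equal across formats, so the difference in total load equals the difference in extraneous load.
Extraneous-load difference = 7.5 − 6.0 = 1.5.

1.5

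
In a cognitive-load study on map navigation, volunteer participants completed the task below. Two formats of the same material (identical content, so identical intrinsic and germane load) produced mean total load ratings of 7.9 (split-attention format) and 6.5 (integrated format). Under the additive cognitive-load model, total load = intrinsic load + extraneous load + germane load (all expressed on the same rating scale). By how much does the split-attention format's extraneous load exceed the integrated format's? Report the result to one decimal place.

Intrinsic and germane load are equal across formats, so the difference in total load equals the difference in extraneous load.
Extraneous-load difference = 7.9 − 6.5 = 1.4.

1.4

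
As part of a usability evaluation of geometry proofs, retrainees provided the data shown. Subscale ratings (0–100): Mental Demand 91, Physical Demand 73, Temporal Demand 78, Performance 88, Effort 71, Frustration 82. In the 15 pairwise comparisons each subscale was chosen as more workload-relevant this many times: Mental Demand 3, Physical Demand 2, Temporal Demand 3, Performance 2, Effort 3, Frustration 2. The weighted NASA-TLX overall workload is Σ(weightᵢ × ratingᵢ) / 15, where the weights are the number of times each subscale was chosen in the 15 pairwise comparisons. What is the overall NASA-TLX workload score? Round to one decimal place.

The tallies are the weights (they sum to 15).
Weighted sum = 3·91 + 2·73 + 3·78 + 2·88 + 3·71 + 2·82
            = 273 + 146 + 234 + 176 + 213 + 164 = 1206.
Overall workload = 1206 / 15 = 80.4000 ≈ 80.4.

80.4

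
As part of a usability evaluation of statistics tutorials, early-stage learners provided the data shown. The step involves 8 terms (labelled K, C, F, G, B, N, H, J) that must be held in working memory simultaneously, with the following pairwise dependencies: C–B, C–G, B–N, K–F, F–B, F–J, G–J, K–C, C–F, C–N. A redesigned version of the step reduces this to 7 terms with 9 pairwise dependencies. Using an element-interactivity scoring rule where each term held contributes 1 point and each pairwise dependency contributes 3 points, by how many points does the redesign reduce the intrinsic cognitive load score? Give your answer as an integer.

4

Original: 8 × 1 + 10 × 3 = 8 + 30 = 38.
Redesigned: 7 × 1 + 9 × 3 = 7 + 27 = 34.
Reduction = 38 − 34 = 4.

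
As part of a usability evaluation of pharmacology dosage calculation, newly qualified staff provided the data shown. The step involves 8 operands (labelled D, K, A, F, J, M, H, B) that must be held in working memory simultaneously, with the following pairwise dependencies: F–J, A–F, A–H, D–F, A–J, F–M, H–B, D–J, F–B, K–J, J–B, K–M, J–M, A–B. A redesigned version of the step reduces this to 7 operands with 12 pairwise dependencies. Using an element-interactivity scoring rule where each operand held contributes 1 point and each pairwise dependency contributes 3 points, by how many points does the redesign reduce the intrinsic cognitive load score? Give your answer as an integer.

7

Original: 8 × 1 + 14 × 3 = 8 + 42 = 50.
Redesigned: 7 × 1 + 12 × 3 = 7 + 36 = 43.
Reduction = 50 − 43 = 7.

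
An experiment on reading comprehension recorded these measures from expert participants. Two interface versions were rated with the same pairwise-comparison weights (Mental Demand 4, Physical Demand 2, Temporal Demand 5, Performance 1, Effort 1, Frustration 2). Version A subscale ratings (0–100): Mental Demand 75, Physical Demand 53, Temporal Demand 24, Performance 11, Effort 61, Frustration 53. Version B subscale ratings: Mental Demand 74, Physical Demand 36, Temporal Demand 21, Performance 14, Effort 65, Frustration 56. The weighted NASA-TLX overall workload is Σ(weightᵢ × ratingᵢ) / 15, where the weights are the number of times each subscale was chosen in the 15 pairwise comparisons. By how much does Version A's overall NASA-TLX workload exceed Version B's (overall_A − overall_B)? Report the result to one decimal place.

Version A weighted sum = 4·75 + 2·53 + 5·24 + 1·11 + 1·61 + 2·53 = 300 + 106 + 120 + 11 + 61 + 106 = 704; overall_A = 704/15 = 46.9333.
Version B weighted sum = 4·74 + 2·36 + 5·21 + 1·14 + 1·65 + 2·56 = 296 + 72 + 105 + 14 + 65 + 112 = 664; overall_B = 664/15 = 44.2667.
Difference = 46.9333 − 44.2667 = 2.6666 ≈ 2.7.

2.7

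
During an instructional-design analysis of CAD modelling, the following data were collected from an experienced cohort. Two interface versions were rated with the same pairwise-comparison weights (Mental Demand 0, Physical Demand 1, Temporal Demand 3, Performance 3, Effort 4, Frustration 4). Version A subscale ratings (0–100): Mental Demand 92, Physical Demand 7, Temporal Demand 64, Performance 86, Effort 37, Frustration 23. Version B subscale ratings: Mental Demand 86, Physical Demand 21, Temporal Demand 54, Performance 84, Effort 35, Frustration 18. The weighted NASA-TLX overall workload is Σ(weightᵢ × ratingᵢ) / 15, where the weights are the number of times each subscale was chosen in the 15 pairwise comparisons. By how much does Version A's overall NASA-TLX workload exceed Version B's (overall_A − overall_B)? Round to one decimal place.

Version A weighted sum = 0·92 + 1·7 + 3·64 + 3·86 + 4·37 + 4·23 = 0 + 7 + 192 + 258 + 148 + 92 = 697; overall_A = 697/15 = 46.4667.
Version B weighted sum = 0·86 + 1·21 + 3·54 + 3·84 + 4·35 + 4·18 = 0 + 21 + 162 + 252 + 140 + 72 = 647; overall_B = 647/15 = 43.1333.
Difference = 46.4667 − 43.1333 = 3.3334 ≈ 3.3.

3.3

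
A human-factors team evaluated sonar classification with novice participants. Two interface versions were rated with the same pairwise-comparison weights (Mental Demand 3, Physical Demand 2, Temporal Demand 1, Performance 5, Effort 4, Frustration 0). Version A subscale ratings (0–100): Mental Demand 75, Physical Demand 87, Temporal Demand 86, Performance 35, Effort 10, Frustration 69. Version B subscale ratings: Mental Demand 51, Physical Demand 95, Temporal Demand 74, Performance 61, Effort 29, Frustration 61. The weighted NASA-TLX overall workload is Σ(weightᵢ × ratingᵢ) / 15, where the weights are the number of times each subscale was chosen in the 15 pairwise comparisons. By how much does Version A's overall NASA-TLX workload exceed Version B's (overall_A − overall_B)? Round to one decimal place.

-9.2

Version A weighted sum = 3·75 + 2·87 + 1·86 + 5·35 + 4·10 + 0·69 = 225 + 174 + 86 + 175 + 40 + 0 = 700; overall_A = 700/15 = 46.6667.
Version B weighted sum = 3·51 + 2·95 + 1·74 + 5·61 + 4·29 + 0·61 = 153 + 190 + 74 + 305 + 116 + 0 = 838; overall_B = 838/15 = 55.8667.
Difference = 46.6667 − 55.8667 = -9.2000 ≈ -9.2.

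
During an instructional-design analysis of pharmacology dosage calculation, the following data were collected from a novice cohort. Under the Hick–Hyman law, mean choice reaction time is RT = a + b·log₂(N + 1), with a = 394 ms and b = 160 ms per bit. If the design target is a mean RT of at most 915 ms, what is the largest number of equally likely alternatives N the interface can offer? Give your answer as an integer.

8

Set 394 + 160·log₂(N + 1) ≤ 915.
log₂(N + 1) ≤ (915 − 394) / 160 = 3.2563.
N + 1 ≤ 2^3.2563 = 9.5553.
N ≤ 8.5553, so the largest integer N is 8.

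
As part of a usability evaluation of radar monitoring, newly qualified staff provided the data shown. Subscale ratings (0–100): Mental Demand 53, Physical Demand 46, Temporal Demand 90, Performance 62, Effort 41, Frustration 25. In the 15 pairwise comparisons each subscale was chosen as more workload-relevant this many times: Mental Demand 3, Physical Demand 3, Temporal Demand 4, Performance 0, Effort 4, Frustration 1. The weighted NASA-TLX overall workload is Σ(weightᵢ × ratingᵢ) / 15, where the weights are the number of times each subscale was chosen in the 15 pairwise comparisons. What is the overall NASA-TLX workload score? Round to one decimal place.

The tallies are the weights (they sum to 15).
Weighted sum = 3·53 + 3·46 + 4·90 + 0·62 + 4·41 + 1·25
            = 159 + 138 + 360 + 0 + 164 + 25 = 846.
Overall workload = 846 / 15 = 56.4000 ≈ 56.4.

56.4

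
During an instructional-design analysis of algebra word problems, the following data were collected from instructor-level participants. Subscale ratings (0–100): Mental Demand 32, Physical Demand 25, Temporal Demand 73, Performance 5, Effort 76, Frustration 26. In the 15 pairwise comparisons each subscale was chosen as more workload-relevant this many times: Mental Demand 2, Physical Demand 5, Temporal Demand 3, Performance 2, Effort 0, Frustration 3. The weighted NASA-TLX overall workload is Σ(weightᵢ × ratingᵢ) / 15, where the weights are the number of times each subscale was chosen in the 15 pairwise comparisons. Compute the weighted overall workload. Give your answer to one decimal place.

The tallies are the weights (they sum to 15).
Weighted sum = 2·32 + 5·25 + 3·73 + 2·5 + 0·76 + 3·26
            = 64 + 125 + 219 + 10 + 0 + 78 = 496.
Overall workload = 496 / 15 = 33.0667 ≈ 33.1.

33.1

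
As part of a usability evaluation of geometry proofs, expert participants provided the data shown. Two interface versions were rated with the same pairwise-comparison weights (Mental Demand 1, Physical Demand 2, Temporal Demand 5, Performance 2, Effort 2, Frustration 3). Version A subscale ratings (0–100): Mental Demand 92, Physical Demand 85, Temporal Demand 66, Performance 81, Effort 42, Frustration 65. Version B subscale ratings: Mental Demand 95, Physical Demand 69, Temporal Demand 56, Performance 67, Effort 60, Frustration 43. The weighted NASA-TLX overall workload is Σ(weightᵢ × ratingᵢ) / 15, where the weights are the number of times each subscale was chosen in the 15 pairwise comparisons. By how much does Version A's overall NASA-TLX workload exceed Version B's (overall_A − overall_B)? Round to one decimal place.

Version A weighted sum = 1·92 + 2·85 + 5·66 + 2·81 + 2·42 + 3·65 = 92 + 170 + 330 + 162 + 84 + 195 = 1033; overall_A = 1033/15 = 68.8667.
Version B weighted sum = 1·95 + 2·69 + 5·56 + 2·67 + 2·60 + 3·43 = 95 + 138 + 280 + 134 + 120 + 129 = 896; overall_B = 896/15 = 59.7333.
Difference = 68.8667 − 59.7333 = 9.1334 ≈ 9.1.

9.1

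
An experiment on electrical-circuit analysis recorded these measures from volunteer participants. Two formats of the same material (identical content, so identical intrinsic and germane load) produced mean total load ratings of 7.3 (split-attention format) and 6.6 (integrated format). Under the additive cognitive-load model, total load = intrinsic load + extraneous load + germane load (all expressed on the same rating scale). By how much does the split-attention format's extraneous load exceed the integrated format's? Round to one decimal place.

Intrinsic and germane load are equal across formats, so the difference in total load equals the difference in extraneous load.
Extraneous-load difference = 7.3 − 6.6 = 0.7.

0.7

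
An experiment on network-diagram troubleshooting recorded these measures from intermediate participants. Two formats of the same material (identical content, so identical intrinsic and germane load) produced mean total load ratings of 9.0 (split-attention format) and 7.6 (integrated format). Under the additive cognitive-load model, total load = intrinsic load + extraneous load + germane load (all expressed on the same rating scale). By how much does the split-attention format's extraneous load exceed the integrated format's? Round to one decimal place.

1.4

Intrinsic and germane load are equal across formats, so the difference in total load equals the difference in extraneous load.
Extraneous-load difference = 9.0 − 7.6 = 1.4.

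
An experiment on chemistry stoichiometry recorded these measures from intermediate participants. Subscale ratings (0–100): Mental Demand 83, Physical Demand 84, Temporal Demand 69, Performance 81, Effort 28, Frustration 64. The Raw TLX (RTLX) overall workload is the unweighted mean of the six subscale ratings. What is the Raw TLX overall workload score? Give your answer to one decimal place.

68.2

Sum of ratings = 83 + 84 + 69 + 81 + 28 + 64 = 409.
RTLX = 409 / 6 = 68.1667 ≈ 68.2.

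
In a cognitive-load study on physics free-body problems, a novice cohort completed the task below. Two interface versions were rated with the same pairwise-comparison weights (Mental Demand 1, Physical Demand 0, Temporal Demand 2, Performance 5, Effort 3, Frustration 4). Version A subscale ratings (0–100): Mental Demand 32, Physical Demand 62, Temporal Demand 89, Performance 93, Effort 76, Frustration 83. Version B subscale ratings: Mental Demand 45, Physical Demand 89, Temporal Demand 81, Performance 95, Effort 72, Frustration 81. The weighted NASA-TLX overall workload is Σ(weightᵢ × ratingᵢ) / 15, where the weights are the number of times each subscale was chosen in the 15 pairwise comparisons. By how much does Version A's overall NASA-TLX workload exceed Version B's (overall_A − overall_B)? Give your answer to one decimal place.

Version A weighted sum = 1·32 + 0·62 + 2·89 + 5·93 + 3·76 + 4·83 = 32 + 0 + 178 + 465 + 228 + 332 = 1235; overall_A = 1235/15 = 82.3333.
Version B weighted sum = 1·45 + 0·89 + 2·81 + 5·95 + 3·72 + 4·81 = 45 + 0 + 162 + 475 + 216 + 324 = 1222; overall_B = 1222/15 = 81.4667.
Difference = 82.3333 − 81.4667 = 0.8666 ≈ 0.9.

0.9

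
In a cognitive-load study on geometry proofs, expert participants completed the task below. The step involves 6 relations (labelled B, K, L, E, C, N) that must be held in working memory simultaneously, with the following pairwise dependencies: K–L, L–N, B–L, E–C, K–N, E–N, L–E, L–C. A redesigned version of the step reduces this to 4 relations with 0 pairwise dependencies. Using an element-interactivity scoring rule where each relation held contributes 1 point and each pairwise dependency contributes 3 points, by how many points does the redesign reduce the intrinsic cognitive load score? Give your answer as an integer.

26

Original: 6 × 1 + 8 × 3 = 6 + 24 = 30.
Redesigned: 4 × 1 + 0 × 3 = 4 + 0 = 4.
Reduction = 30 − 4 = 26.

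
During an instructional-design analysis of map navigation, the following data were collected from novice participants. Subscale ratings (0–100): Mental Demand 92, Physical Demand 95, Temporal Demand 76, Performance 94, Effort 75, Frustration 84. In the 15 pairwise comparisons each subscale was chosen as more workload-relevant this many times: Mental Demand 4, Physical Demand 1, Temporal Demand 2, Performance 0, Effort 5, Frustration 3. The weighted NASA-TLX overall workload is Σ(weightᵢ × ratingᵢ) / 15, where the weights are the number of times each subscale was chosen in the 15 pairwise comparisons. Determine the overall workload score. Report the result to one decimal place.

82.8

The tallies are the weights (they sum to 15).
Weighted sum = 4·92 + 1·95 + 2·76 + 0·94 + 5·75 + 3·84
            = 368 + 95 + 152 + 0 + 375 + 252 = 1242.
Overall workload = 1242 / 15 = 82.8000 ≈ 82.8.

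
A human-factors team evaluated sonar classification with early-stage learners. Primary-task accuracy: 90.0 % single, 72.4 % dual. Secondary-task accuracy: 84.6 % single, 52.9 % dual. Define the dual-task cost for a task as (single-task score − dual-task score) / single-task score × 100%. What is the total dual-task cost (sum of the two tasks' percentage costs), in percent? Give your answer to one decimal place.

Primary cost = (90.0 − 72.4) / 90.0 × 100% = 19.5556%.
Secondary cost = (84.6 − 52.9) / 84.6 × 100% = 37.4704%.
Total = 19.5556% + 37.4704% = 57.0260% ≈ 57.0%.

57.0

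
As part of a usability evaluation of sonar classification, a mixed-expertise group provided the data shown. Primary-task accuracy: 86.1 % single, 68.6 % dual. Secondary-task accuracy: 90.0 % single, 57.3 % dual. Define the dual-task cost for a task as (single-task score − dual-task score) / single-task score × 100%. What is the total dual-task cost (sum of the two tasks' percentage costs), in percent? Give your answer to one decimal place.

Primary cost = (86.1 − 68.6) / 86.1 × 100% = 20.3252%.
Secondary cost = (90.0 − 57.3) / 90.0 × 100% = 36.3333%.
Total = 20.3252% + 36.3333% = 56.6585% ≈ 56.7%.

56.7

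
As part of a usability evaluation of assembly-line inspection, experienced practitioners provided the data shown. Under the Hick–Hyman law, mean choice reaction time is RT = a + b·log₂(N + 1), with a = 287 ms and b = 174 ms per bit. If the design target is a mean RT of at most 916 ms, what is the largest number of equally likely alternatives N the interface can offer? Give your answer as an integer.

Set 287 + 174·log₂(N + 1) ≤ 916.
log₂(N + 1) ≤ (916 − 287) / 174 = 3.6149.
N + 1 ≤ 2^3.6149 = 12.2516.
N ≤ 11.2516, so the largest integer N is 11.

11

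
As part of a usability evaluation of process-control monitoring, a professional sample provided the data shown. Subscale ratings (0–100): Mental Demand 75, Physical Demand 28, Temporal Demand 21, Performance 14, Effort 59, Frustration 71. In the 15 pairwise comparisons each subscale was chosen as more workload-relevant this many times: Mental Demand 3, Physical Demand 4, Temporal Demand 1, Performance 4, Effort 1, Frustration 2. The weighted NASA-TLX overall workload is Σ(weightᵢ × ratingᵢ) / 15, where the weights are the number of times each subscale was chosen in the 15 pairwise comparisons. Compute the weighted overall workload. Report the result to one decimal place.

41.0

The tallies are the weights (they sum to 15).
Weighted sum = 3·75 + 4·28 + 1·21 + 4·14 + 1·59 + 2·71
            = 225 + 112 + 21 + 56 + 59 + 142 = 615.
Overall workload = 615 / 15 = 41.0000 ≈ 41.0.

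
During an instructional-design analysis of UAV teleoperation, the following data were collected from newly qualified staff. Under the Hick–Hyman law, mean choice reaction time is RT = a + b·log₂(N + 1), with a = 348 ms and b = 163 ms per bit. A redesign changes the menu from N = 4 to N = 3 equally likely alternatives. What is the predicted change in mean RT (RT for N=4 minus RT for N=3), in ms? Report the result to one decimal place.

52.5

RT(4) = 348 + 163·log₂(5) = 348 + 163·2.3219 = 726.4697 ms.
RT(3) = 348 + 163·log₂(4) = 348 + 163·2.0000 = 674.0000 ms.
Difference = 726.4697 − 674.0000 = 52.4697 ≈ 52.5 ms.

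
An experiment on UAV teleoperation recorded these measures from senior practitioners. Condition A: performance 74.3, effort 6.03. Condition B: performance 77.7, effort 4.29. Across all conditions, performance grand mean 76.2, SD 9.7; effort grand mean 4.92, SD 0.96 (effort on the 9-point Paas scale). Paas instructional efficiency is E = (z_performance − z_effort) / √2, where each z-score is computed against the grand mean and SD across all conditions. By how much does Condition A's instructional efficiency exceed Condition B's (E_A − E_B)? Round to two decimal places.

-1.53

Condition A: z_P = (74.3 − 76.2)/9.7 = -0.1959; z_E = (6.03 − 4.92)/0.96 = 1.1563; E_A = (-0.1959 − 1.1563)/√2 = -0.9561.
Condition B: z_P = (77.7 − 76.2)/9.7 = 0.1546; z_E = (4.29 − 4.92)/0.96 = -0.6562; E_B = (0.1546 − (-0.6562))/√2 = 0.5733.
E_A − E_B = -0.9561 − 0.5733 = -1.5294 ≈ -1.53.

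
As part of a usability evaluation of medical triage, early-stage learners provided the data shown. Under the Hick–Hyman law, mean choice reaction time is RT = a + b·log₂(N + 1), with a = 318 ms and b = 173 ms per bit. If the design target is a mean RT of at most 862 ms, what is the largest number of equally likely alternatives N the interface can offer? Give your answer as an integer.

Set 318 + 173·log₂(N + 1) ≤ 862.
log₂(N + 1) ≤ (862 − 318) / 173 = 3.1445.
N + 1 ≤ 2^3.1445 = 8.8428.
N ≤ 7.8428, so the largest integer N is 7.

7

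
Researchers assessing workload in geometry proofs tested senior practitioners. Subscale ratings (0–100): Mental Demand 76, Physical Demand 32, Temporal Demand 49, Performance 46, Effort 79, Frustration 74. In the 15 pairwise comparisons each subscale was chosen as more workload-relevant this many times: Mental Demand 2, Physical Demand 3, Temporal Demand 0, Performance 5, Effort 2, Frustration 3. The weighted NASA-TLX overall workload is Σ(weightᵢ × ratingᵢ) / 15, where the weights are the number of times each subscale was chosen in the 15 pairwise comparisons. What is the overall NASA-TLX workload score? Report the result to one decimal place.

The tallies are the weights (they sum to 15).
Weighted sum = 2·76 + 3·32 + 0·49 + 5·46 + 2·79 + 3·74
            = 152 + 96 + 0 + 230 + 158 + 222 = 858.
Overall workload = 858 / 15 = 57.2000 ≈ 57.2.

57.2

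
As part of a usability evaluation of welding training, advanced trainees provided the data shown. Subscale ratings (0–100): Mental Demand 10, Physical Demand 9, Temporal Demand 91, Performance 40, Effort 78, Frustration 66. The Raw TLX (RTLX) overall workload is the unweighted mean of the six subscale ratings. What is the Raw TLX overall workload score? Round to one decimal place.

49.0

Sum of ratings = 10 + 9 + 91 + 40 + 78 + 66 = 294.
RTLX = 294 / 6 = 49.0000 ≈ 49.0.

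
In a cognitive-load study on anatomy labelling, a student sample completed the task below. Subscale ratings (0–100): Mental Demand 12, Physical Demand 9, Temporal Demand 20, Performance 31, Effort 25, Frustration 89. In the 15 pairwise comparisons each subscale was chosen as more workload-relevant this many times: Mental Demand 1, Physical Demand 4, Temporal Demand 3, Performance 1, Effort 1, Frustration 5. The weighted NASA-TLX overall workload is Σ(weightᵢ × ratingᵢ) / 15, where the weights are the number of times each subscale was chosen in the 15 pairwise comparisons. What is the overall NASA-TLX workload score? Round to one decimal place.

40.6

The tallies are the weights (they sum to 15).
Weighted sum = 1·12 + 4·9 + 3·20 + 1·31 + 1·25 + 5·89
            = 12 + 36 + 60 + 31 + 25 + 445 = 609.
Overall workload = 609 / 15 = 40.6000 ≈ 40.6.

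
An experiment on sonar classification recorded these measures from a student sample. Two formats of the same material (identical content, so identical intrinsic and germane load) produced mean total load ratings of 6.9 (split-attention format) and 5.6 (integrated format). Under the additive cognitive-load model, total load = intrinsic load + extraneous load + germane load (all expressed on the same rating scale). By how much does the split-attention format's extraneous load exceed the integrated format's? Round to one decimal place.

Intrinsic and germane load are equal across formats, so the difference in total load equals the difference in extraneous load.
Extraneous-load difference = 6.9 − 5.6 = 1.3.

1.3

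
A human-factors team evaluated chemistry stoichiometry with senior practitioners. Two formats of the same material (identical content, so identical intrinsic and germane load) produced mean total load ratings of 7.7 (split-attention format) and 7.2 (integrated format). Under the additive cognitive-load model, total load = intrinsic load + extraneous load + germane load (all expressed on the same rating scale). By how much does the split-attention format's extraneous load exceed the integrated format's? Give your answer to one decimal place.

0.5

Intrinsic and germane load are equal across formats, so the difference in total load equals the difference in extraneous load.
Extraneous-load difference = 7.7 − 7.2 = 0.5.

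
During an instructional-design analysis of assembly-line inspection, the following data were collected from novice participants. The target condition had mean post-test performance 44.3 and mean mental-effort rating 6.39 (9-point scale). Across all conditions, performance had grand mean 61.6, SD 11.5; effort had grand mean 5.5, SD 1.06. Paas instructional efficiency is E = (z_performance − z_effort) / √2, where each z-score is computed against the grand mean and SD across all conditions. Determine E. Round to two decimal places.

-1.66

z_performance = (44.3 − 61.6) / 11.5 = -17.3000 / 11.5 = -1.5043.
z_effort = (6.39 − 5.5) / 1.06 = 0.8900 / 1.06 = 0.8396.
z_P − z_E = -1.5043 − 0.8396 = -2.3439.
E = -2.3439 / √2 = -2.3439 / 1.41421 = -1.6574 ≈ -1.66.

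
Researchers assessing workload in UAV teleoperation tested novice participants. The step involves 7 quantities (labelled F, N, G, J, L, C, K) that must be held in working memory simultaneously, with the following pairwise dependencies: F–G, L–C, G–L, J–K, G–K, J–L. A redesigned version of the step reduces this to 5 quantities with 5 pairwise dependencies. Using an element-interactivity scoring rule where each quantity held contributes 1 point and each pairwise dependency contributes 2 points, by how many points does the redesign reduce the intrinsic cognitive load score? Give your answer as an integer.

Original: 7 × 1 + 6 × 2 = 7 + 12 = 19.
Redesigned: 5 × 1 + 5 × 2 = 5 + 10 = 15.
Reduction = 19 − 15 = 4.

4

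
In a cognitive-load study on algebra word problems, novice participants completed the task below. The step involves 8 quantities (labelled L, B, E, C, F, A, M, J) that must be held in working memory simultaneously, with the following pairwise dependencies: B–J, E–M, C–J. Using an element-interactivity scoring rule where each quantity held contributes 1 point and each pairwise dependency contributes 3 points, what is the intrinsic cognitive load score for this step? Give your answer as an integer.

Count of quantities held simultaneously: 8.
Count of pairwise dependencies listed: 3.
Element contribution: 8 × 1 = 8.
Interaction contribution: 3 × 3 = 9.
Intrinsic load = 8 + 9 = 17.

17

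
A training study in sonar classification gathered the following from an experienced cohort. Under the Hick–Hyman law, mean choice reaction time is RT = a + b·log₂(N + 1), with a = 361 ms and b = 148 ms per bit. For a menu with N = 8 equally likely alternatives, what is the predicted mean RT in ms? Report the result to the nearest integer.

830

log₂(8 + 1) = log₂(9) = 3.1699.
RT = 361 + 148 × 3.1699 = 361 + 469.1452 = 830.1452 ms.
≈ 830 ms.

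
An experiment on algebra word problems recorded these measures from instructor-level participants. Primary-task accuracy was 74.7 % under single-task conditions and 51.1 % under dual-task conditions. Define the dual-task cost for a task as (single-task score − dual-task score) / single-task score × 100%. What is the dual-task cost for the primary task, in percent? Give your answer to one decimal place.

31.6

Cost = (74.7 − 51.1) / 74.7 × 100%
     = 23.6000 / 74.7 × 100% = 31.5930%.
≈ 31.6%.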